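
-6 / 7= -0.86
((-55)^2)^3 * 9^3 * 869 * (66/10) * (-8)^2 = 7407085389402600000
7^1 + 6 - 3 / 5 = 62 / 5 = 12.40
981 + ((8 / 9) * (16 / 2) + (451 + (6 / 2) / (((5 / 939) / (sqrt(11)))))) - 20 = 12772 / 9 + 2817 * sqrt(11) / 5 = 3287.70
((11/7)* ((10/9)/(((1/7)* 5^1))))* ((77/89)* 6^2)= 76.13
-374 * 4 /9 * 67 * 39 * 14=-18242224 /3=-6080741.33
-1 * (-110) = 110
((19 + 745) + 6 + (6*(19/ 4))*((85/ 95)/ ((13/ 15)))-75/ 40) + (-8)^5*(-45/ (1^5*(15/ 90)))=920208385/ 104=8848157.55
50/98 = 25/49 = 0.51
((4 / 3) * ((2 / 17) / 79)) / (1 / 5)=40 / 4029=0.01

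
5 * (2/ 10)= 1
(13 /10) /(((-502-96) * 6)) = -1 /2760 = -0.00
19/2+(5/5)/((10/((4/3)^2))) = 871/90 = 9.68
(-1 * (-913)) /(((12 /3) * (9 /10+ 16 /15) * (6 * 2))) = 4565 /472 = 9.67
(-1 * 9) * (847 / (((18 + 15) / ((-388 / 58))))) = 44814 / 29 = 1545.31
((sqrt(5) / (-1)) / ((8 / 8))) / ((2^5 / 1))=-sqrt(5) / 32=-0.07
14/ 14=1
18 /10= 9 /5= 1.80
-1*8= -8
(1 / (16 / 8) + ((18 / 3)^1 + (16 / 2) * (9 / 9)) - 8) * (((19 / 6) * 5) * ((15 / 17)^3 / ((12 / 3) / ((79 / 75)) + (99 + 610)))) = 109760625 / 1106623772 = 0.10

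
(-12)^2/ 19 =144/ 19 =7.58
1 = 1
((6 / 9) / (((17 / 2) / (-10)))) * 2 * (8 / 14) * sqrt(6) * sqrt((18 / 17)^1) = -640 * sqrt(51) / 2023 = -2.26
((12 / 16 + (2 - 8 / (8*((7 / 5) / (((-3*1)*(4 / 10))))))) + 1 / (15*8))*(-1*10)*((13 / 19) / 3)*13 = -513253 / 4788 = -107.20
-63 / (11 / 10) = -630 / 11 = -57.27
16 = 16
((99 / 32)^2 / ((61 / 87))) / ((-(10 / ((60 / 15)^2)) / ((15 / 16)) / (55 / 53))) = -140693355 / 6621184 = -21.25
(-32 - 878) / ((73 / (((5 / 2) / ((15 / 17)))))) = -7735 / 219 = -35.32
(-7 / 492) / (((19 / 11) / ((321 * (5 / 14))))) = -5885 / 6232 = -0.94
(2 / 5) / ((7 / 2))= 4 / 35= 0.11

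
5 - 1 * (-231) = 236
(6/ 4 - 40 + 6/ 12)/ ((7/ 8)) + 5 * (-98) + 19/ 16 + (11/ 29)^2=-50119299/ 94192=-532.10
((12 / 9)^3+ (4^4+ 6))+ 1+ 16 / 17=122237 / 459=266.31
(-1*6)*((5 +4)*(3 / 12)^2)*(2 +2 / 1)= -27 / 2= -13.50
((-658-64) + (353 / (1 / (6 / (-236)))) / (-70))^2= 35553326200921 / 68227600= 521098.88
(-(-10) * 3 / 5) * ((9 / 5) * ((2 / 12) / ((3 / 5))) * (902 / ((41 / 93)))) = 6138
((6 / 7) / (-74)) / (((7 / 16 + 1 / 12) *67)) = -144 / 433825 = -0.00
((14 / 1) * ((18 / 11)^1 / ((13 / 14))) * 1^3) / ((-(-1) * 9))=392 / 143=2.74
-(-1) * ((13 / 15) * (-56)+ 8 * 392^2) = 18438952 / 15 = 1229263.47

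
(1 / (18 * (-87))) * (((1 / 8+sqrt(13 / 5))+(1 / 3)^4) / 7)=-sqrt(65) / 54810 - 89 / 7103376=-0.00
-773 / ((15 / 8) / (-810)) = 333936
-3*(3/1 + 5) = -24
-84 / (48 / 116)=-203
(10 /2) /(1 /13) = 65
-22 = -22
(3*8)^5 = 7962624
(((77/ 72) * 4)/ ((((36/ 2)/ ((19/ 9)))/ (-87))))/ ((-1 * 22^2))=3857/ 42768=0.09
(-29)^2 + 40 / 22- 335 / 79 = 728724 / 869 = 838.58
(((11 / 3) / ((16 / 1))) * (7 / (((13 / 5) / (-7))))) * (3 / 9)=-2695 / 1872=-1.44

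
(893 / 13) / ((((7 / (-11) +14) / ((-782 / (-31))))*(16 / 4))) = 3840793 / 118482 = 32.42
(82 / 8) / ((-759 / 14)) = -287 / 1518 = -0.19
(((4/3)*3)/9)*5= 2.22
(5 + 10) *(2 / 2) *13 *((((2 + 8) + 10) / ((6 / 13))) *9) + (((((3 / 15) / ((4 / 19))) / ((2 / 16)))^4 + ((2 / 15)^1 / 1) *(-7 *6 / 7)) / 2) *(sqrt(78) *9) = 208609.25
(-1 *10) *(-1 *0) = 0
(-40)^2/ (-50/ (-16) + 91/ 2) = 12800/ 389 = 32.90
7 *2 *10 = 140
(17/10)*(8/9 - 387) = -11815/18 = -656.39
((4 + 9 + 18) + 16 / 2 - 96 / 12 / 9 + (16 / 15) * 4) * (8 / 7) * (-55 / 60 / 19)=-41954 / 17955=-2.34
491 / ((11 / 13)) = 6383 / 11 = 580.27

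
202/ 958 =101/ 479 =0.21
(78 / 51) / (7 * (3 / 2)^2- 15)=104 / 51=2.04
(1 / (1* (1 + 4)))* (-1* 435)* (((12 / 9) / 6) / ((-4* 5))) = 29 / 30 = 0.97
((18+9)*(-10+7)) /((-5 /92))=7452 /5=1490.40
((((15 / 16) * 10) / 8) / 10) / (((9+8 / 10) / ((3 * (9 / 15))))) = 135 / 6272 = 0.02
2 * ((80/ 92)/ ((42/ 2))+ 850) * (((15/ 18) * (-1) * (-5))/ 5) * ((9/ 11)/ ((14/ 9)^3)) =748263825/ 2429812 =307.95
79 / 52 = 1.52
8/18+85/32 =893/288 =3.10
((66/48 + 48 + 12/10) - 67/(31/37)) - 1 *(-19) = -12887/1240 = -10.39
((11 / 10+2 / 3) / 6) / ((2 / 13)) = 689 / 360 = 1.91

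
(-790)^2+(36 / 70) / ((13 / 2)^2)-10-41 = 3691249907 / 5915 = 624049.01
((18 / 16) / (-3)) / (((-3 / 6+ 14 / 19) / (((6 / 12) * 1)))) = -19 / 24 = -0.79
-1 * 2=-2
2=2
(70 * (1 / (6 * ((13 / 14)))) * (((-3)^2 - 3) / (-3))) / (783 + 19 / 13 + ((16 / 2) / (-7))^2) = -24010 / 750801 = -0.03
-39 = -39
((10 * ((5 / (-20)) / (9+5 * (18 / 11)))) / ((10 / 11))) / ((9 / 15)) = -605 / 2268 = -0.27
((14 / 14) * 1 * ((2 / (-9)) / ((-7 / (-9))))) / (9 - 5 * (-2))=-2 / 133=-0.02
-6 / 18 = -1 / 3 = -0.33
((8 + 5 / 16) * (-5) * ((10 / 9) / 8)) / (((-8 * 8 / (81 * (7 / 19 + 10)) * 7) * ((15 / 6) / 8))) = 34.63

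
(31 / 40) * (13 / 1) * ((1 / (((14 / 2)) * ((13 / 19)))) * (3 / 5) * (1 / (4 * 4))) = 1767 / 22400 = 0.08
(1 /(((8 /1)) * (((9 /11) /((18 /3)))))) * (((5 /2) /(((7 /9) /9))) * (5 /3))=2475 /56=44.20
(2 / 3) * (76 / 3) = 152 / 9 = 16.89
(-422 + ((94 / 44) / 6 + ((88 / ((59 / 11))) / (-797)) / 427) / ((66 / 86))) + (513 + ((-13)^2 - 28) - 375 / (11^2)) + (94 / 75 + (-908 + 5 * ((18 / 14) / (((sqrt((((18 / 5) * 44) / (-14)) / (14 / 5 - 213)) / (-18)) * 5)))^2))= 2870313824271833 / 2186583606900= 1312.69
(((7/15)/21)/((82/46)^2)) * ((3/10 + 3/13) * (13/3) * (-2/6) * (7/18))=-85169/40848300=-0.00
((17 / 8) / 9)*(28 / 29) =119 / 522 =0.23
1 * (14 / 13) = 14 / 13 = 1.08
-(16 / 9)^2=-256 / 81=-3.16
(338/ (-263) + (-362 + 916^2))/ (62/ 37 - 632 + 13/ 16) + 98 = -120975878574/ 98012473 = -1234.29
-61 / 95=-0.64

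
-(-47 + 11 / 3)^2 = -16900 / 9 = -1877.78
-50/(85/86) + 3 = -809/17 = -47.59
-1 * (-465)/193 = 465/193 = 2.41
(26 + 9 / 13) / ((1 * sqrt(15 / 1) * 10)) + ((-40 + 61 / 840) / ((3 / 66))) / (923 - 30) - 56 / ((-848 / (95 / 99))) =-0.23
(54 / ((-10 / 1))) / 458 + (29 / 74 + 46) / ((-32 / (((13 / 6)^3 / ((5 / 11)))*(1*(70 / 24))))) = -665049828721 / 7027845120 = -94.63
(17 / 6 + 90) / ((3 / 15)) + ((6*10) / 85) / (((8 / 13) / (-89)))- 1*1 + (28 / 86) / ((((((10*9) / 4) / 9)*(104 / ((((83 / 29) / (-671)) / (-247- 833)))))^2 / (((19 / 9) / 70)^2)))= 223412377545114168771402277793 / 618736424371480999584000000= 361.08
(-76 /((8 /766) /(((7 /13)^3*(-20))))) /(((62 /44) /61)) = 66992935240 /68107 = 983642.43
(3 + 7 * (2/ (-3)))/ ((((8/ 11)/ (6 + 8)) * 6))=-385/ 72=-5.35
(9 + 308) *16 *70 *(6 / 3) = 710080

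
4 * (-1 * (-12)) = 48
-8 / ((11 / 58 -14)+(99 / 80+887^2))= -18560 / 1825274911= -0.00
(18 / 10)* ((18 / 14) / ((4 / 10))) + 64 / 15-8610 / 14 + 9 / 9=-126829 / 210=-603.95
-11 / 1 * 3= -33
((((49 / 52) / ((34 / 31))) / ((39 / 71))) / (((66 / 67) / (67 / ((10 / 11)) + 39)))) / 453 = 8143570141 / 20615268960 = 0.40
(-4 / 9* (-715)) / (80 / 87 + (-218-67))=-16588 / 14829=-1.12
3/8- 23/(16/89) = -2041/16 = -127.56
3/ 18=1/ 6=0.17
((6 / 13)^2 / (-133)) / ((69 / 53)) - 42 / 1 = -21713418 / 516971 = -42.00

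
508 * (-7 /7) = -508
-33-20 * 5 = -133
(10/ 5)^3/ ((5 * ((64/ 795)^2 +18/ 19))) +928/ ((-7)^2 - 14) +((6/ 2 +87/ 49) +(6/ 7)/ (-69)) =1063530647276/ 32272416995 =32.95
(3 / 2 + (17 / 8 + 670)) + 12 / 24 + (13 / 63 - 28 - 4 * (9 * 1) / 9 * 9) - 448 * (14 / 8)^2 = -383881 / 504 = -761.67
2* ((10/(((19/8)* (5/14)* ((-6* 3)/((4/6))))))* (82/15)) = -36736/7695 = -4.77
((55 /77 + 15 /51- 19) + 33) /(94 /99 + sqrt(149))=-16620516 /172730047 + 17504586 * sqrt(149) /172730047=1.14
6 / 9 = 2 / 3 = 0.67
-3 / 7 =-0.43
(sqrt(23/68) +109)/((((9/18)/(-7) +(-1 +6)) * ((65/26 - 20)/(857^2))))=-320219764/345 - 1468898 * sqrt(391)/5865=-933125.59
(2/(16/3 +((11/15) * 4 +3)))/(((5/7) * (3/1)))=14/169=0.08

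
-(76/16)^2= -361/16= -22.56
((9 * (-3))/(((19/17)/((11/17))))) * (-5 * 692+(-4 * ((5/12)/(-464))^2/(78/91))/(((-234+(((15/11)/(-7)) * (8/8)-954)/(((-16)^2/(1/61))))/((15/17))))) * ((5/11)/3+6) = 7016836004296140155/21090179751096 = 332706.32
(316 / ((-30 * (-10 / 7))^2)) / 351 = 3871 / 7897500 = 0.00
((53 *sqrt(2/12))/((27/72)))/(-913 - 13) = -106 *sqrt(6)/4167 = -0.06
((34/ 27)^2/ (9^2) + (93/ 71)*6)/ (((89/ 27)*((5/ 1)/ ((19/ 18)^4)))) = 2152343712589/ 3626829733320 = 0.59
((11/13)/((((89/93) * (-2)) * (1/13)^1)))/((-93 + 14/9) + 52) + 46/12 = 377153/94785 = 3.98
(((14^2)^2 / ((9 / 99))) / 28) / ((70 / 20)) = 4312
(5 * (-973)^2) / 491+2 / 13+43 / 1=61812836 / 6383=9683.98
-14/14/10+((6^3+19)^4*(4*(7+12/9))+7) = 3049800625207/30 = 101660020840.23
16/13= 1.23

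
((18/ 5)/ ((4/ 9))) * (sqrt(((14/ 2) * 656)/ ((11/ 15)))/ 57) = 54 * sqrt(47355)/ 1045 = 11.25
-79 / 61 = -1.30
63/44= 1.43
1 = 1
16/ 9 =1.78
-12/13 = -0.92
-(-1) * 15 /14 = 15 /14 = 1.07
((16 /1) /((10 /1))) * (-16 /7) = -128 /35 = -3.66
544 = 544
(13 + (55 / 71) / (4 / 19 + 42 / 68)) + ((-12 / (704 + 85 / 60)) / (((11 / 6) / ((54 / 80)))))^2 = 22947804053243307 / 1646726332508125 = 13.94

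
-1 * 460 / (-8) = 115 / 2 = 57.50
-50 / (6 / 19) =-475 / 3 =-158.33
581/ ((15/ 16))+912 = 22976/ 15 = 1531.73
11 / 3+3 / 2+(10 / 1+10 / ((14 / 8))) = 20.88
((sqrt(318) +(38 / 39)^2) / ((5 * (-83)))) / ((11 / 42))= -42 * sqrt(318) / 4565 - 20216 / 2314455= -0.17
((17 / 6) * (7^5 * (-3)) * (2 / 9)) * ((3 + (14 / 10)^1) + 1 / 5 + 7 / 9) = -69143998 / 405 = -170725.92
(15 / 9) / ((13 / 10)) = 1.28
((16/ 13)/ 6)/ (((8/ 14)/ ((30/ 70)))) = 0.15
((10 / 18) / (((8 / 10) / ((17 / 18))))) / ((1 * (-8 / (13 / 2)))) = -5525 / 10368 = -0.53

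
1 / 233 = 0.00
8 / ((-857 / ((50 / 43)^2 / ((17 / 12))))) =-240000 / 26938081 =-0.01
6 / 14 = 3 / 7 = 0.43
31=31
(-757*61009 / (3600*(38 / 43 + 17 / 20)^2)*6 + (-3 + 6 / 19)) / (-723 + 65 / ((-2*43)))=279096419234314 / 7887160148931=35.39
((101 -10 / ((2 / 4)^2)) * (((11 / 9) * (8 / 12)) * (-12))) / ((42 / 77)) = -29524 / 27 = -1093.48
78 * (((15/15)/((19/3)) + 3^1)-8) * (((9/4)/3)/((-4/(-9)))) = -24219/38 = -637.34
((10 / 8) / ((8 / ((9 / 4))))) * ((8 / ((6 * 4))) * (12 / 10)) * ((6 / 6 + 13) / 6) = 21 / 64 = 0.33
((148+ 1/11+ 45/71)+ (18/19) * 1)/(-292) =-555246/1083247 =-0.51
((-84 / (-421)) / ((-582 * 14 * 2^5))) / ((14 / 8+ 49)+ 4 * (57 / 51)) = -17 / 1226743480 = -0.00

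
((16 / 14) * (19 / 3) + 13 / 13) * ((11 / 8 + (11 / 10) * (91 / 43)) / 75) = 367279 / 903000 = 0.41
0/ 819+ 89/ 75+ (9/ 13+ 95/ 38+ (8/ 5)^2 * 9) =53467/ 1950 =27.42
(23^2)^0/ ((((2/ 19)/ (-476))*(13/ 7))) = -31654/ 13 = -2434.92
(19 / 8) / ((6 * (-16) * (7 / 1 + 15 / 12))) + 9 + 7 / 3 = 71789 / 6336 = 11.33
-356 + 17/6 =-2119/6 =-353.17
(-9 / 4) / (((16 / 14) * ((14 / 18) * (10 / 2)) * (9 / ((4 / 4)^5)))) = -9 / 160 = -0.06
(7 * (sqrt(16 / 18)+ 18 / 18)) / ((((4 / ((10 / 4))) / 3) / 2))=35 * sqrt(2) / 2+ 105 / 4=51.00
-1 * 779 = -779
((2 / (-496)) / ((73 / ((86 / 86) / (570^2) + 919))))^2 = 89151868202776201 / 34597801654508160000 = 0.00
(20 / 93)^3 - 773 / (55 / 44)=-618.39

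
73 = 73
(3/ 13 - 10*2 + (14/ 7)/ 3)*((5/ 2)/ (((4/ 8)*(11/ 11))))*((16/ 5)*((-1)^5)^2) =-11920/ 39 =-305.64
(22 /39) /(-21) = -22 /819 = -0.03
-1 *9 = -9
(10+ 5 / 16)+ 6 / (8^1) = 177 / 16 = 11.06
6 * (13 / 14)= 5.57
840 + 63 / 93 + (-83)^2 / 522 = 13817401 / 16182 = 853.87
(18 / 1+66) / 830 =42 / 415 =0.10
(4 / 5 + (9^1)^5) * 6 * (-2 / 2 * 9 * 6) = -95660676 / 5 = -19132135.20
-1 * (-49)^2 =-2401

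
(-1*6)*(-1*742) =4452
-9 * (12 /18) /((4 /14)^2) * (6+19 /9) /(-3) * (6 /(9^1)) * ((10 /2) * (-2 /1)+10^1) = 0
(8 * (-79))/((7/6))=-541.71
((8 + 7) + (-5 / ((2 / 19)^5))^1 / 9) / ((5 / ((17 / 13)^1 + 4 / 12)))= -4950470 / 351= -14103.90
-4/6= -2/3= -0.67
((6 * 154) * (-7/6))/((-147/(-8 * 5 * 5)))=-4400/3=-1466.67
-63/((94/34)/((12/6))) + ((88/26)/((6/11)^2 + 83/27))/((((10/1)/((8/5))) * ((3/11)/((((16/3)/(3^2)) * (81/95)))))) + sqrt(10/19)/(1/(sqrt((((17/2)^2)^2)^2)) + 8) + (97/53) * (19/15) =-109178521663109/2541478558125 + 83521 * sqrt(190)/12695496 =-42.87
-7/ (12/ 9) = -21/ 4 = -5.25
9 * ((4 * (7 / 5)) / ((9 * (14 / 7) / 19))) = 266 / 5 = 53.20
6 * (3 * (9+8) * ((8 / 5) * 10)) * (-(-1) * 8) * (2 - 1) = 39168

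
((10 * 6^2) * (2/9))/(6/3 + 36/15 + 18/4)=800/89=8.99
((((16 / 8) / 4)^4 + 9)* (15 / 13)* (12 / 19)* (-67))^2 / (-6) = -63707326875 / 1952288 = -32632.14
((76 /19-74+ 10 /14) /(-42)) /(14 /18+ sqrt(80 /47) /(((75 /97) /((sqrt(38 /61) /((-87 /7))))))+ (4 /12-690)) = -339858704484375 /141923122919916632+ 20464575* sqrt(544730) /40549463691404752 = -0.00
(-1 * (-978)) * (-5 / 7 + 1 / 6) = -3749 / 7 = -535.57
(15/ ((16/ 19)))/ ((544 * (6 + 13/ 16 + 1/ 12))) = 855/ 180064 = 0.00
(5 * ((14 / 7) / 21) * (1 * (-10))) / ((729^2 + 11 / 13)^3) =-54925 / 1731237316512584447616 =-0.00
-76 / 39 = -1.95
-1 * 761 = -761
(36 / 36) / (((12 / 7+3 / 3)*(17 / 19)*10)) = 7 / 170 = 0.04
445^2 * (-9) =-1782225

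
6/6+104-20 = 85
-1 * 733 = -733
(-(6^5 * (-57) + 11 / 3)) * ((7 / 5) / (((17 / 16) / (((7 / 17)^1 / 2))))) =104247304 / 867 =120239.10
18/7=2.57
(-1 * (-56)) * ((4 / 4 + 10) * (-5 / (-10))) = 308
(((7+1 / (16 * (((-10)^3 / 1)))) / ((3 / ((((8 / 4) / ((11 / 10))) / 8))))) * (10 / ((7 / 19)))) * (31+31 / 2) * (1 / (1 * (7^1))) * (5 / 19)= 25.16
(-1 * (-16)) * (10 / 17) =160 / 17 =9.41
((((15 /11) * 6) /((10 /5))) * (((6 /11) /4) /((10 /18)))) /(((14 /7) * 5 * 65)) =243 /157300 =0.00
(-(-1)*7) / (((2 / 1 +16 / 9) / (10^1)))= 315 / 17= 18.53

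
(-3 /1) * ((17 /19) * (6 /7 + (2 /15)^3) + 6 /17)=-8561684 /2543625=-3.37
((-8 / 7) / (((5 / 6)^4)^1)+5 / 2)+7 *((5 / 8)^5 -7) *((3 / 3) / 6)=-2272322873 / 286720000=-7.93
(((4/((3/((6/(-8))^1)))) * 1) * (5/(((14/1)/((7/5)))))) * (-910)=455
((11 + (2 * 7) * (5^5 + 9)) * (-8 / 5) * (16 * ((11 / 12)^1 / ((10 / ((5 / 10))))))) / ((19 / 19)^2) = -1287352 / 25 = -51494.08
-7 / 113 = -0.06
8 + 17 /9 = 89 /9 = 9.89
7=7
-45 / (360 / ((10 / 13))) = -0.10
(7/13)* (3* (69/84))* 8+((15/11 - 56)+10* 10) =8005/143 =55.98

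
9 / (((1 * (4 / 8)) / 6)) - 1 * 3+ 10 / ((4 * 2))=425 / 4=106.25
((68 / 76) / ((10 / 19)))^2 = 289 / 100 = 2.89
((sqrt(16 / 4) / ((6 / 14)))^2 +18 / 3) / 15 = 50 / 27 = 1.85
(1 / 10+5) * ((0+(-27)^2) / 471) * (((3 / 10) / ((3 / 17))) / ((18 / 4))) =23409 / 7850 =2.98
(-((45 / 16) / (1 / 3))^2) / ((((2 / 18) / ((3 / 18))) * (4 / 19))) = -1038825 / 2048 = -507.24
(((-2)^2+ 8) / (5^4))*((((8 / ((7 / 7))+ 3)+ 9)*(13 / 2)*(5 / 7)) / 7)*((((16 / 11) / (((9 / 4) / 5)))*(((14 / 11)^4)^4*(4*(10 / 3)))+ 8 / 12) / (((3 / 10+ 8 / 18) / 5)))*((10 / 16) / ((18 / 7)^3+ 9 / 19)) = 96432902864295419011568524 / 771409716766422658243803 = 125.01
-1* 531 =-531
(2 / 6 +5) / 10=8 / 15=0.53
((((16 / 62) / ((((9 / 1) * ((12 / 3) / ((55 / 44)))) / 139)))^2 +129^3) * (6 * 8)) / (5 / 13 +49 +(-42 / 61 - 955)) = -2120171641436212 / 18648082953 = -113693.81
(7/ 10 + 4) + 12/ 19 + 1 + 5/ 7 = 9371/ 1330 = 7.05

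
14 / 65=0.22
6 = 6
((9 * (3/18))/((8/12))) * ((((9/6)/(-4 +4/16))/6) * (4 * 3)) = -9/5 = -1.80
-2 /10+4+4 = 7.80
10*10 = 100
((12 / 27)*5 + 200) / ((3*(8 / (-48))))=-3640 / 9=-404.44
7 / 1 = 7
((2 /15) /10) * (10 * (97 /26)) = 97 /195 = 0.50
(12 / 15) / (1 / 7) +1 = 33 / 5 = 6.60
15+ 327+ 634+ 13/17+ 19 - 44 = 16180/17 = 951.76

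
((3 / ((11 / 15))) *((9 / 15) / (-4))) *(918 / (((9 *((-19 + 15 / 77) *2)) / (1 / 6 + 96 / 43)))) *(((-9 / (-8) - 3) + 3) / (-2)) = -17899623 / 7969792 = -2.25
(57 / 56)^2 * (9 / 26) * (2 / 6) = 0.12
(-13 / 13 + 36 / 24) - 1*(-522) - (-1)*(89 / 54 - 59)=12559 / 27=465.15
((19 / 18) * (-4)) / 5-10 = -488 / 45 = -10.84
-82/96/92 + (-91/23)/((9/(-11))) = 63941/13248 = 4.83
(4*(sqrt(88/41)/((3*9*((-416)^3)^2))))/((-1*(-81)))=sqrt(902)/58090168540918185984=0.00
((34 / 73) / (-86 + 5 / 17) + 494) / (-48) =-10.29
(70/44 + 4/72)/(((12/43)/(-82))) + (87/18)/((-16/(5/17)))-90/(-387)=-3360069409/6947424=-483.64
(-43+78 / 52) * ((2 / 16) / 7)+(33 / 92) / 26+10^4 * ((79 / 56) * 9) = 4251755645 / 33488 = 126963.56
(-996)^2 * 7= 6944112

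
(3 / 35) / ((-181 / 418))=-1254 / 6335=-0.20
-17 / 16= -1.06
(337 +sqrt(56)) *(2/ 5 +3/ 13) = 82 *sqrt(14)/ 65 +13817/ 65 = 217.29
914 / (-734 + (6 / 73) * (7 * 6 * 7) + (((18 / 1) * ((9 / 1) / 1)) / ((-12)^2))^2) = -4270208 / 3310439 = -1.29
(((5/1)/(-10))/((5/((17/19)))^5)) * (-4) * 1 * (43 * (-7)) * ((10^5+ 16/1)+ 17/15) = -1282350542755898/116067140625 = -11048.35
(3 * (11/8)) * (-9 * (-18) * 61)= 163053/4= 40763.25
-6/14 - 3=-24/7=-3.43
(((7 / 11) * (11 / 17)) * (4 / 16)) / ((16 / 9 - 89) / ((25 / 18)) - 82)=-35 / 49232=-0.00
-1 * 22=-22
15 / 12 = 5 / 4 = 1.25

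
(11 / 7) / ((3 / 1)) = 11 / 21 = 0.52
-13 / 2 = -6.50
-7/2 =-3.50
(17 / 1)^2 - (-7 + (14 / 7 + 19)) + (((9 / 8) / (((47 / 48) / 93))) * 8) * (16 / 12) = 66493 / 47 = 1414.74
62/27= 2.30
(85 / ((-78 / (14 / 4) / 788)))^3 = -1610458639913375 / 59319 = -27149119842.10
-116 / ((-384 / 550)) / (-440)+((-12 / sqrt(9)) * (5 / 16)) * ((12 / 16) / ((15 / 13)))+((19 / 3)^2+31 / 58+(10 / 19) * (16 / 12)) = 25489891 / 634752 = 40.16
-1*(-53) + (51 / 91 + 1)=4965 / 91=54.56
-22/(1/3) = -66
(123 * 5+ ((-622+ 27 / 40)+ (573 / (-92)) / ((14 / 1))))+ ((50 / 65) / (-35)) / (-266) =-37690011 / 5567380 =-6.77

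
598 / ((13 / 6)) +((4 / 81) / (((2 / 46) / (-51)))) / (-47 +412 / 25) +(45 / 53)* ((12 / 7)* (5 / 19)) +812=22618105016 / 20745207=1090.28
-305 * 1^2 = -305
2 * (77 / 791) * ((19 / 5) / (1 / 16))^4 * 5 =187895775232 / 14125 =13302355.77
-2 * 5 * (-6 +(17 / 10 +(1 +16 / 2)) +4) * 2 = -174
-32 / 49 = -0.65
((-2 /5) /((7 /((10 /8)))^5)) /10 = -125 /17210368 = -0.00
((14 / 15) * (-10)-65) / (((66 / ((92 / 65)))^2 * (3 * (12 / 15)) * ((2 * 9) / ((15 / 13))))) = -117967 / 129196782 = -0.00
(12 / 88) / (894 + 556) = 3 / 31900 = 0.00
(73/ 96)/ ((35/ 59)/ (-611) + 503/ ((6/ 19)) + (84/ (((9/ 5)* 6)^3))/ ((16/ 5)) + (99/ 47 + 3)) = 5755258899/ 12094252422871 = 0.00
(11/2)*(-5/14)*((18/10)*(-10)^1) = 495/14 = 35.36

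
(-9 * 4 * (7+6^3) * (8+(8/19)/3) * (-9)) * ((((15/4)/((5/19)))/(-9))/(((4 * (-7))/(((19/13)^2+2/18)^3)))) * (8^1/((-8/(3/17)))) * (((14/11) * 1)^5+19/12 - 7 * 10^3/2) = 1744297190403634427443592/7492996330320501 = 232790343.61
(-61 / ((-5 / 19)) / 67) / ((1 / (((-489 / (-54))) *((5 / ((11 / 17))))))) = 3211589 / 13266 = 242.09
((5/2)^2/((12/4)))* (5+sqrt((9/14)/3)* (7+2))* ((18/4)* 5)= 3375* sqrt(42)/112+1875/8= 429.67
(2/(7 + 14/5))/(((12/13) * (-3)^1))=-65/882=-0.07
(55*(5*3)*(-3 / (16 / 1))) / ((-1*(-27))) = -275 / 48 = -5.73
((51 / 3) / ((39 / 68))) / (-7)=-1156 / 273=-4.23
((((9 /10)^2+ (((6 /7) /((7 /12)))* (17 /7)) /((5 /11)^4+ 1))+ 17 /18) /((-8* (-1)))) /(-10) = -717545453 /11088504000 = -0.06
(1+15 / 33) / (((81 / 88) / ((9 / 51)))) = 128 / 459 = 0.28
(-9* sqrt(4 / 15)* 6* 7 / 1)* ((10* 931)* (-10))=4692240* sqrt(15)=18172967.38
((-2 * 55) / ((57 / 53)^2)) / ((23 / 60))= -6179800 / 24909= -248.10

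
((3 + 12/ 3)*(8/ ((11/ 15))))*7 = 5880/ 11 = 534.55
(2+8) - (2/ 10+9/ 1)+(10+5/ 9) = 511/ 45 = 11.36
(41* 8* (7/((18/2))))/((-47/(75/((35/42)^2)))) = -27552/47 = -586.21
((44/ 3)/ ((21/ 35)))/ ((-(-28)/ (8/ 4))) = 110/ 63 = 1.75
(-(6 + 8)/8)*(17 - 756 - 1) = 1295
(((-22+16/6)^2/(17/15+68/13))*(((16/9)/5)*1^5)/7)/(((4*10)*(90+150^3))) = 43732/1979059961025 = 0.00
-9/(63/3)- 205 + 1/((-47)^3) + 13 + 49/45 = -6257620171/32704245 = -191.34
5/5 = 1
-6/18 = -1/3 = -0.33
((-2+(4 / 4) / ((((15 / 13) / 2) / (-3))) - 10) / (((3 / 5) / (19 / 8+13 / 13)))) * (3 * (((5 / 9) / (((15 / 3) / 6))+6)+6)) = -7353 / 2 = -3676.50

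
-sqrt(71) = -8.43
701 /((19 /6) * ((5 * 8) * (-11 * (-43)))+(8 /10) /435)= 508225 /43437168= 0.01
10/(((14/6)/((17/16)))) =255/56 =4.55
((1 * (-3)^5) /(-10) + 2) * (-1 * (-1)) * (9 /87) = 789 /290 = 2.72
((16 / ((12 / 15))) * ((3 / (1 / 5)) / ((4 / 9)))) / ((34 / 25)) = 496.32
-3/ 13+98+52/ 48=15421/ 156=98.85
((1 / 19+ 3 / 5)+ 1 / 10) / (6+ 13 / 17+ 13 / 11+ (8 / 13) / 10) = 347633 / 3698844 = 0.09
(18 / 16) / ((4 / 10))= 45 / 16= 2.81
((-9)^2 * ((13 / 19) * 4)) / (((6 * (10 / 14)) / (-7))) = -34398 / 95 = -362.08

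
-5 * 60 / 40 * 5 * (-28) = 1050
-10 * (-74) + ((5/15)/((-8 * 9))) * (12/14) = 186479/252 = 740.00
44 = 44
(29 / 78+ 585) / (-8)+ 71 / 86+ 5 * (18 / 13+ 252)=32052895 / 26832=1194.58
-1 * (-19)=19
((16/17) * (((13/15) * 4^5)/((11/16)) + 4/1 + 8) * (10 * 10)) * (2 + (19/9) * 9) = 481537280/187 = 2575065.67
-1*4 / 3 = -4 / 3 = -1.33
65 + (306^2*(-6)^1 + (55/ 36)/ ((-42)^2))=-35673435449/ 63504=-561751.00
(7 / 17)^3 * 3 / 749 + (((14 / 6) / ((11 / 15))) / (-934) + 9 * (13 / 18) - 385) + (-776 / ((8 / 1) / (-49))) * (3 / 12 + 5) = 265453925513619 / 10801898668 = 24574.75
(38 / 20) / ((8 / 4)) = 19 / 20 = 0.95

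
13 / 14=0.93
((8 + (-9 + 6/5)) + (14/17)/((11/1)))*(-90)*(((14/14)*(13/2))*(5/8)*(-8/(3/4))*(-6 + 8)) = 400920/187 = 2143.96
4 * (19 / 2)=38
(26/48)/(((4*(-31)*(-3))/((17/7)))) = 221/62496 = 0.00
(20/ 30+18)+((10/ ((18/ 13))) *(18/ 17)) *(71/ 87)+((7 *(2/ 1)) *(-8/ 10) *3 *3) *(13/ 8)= -1027111/ 7395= -138.89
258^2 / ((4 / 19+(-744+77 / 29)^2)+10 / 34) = 1004535814 / 8294055467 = 0.12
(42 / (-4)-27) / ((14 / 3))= -225 / 28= -8.04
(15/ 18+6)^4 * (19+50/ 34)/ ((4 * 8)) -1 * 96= 76306877/ 58752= 1298.80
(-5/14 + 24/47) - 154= -101231/658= -153.85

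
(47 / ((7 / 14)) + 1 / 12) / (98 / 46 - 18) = -25967 / 4380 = -5.93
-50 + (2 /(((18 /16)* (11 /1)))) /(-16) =-4951 /99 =-50.01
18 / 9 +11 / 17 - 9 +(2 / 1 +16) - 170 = -2692 / 17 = -158.35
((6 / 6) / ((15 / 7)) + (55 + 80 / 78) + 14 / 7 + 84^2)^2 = 213852603364 / 4225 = 50616000.80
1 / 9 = 0.11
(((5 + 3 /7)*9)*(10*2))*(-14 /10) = -1368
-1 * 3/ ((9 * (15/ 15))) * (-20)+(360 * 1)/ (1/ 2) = 2180/ 3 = 726.67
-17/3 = -5.67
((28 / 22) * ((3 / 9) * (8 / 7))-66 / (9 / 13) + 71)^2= 619369 / 1089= 568.75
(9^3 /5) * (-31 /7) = -22599 /35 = -645.69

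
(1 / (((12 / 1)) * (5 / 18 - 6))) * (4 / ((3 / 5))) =-10 / 103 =-0.10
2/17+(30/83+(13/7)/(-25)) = 0.40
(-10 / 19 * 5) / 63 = -50 / 1197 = -0.04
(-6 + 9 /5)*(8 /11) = -3.05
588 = 588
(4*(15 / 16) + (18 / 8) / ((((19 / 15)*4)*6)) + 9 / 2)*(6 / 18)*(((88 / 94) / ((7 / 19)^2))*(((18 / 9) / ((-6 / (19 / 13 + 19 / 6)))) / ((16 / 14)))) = -18183209 / 703872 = -25.83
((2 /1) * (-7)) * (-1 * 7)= 98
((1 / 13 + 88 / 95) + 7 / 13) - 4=-2.46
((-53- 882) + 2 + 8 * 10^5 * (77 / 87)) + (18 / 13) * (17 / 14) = 5598226750 / 7917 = 707114.66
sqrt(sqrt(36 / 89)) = sqrt(6) * 89^(3 / 4) / 89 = 0.80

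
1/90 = 0.01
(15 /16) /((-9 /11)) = -1.15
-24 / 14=-12 / 7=-1.71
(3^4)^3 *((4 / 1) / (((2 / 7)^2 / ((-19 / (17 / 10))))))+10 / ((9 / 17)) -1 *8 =-44529439724 / 153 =-291042089.70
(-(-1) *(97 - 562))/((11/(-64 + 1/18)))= 2703.11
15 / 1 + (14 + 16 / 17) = 509 / 17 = 29.94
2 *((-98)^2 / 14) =1372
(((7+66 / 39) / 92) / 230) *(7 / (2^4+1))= 791 / 4676360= 0.00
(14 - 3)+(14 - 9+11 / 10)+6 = 231 / 10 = 23.10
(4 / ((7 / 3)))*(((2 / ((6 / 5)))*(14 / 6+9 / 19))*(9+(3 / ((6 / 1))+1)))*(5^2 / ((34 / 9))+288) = 8013600 / 323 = 24809.91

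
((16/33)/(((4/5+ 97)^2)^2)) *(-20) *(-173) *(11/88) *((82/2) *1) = 177325000/1886902137153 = 0.00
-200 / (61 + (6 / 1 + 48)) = -40 / 23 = -1.74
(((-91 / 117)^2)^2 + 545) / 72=1789073 / 236196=7.57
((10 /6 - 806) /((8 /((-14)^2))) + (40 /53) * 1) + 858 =-5993477 /318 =-18847.41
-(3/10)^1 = -3/10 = -0.30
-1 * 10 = -10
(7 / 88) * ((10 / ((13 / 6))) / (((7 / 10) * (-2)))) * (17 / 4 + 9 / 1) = -3975 / 1144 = -3.47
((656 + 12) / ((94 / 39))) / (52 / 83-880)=-540579 / 1715218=-0.32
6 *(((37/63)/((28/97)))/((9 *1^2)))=3589/2646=1.36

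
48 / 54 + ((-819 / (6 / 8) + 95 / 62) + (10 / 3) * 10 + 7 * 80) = -276905 / 558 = -496.25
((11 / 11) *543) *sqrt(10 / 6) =181 *sqrt(15) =701.01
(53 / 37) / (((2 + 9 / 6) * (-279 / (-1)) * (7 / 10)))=1060 / 505827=0.00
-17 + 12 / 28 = -116 / 7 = -16.57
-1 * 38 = -38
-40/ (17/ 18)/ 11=-720/ 187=-3.85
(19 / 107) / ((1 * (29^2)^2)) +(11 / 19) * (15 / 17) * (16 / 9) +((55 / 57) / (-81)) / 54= 291227130973109 / 320758611647202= 0.91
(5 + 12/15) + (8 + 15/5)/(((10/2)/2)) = 51/5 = 10.20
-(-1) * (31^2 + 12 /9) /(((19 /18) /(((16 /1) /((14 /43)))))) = 5958768 /133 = 44802.77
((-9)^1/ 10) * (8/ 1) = -36/ 5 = -7.20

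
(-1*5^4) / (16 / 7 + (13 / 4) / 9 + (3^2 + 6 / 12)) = -157500 / 3061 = -51.45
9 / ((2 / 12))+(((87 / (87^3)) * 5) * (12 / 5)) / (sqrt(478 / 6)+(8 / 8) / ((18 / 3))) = 16 * sqrt(717) / 2411147+130201930 / 2411147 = 54.00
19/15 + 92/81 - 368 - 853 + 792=-172772/405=-426.60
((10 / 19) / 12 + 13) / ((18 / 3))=1487 / 684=2.17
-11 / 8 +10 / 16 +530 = 2117 / 4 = 529.25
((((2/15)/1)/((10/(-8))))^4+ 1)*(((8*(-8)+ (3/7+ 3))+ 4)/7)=-8.08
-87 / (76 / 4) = -87 / 19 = -4.58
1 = 1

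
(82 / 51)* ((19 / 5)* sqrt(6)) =1558* sqrt(6) / 255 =14.97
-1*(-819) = 819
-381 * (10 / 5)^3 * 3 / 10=-4572 / 5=-914.40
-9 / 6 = -3 / 2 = -1.50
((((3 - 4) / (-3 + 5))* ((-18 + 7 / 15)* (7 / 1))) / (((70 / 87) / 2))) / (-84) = -7627 / 4200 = -1.82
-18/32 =-9/16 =-0.56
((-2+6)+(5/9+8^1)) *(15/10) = 113/6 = 18.83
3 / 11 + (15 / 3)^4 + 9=6977 / 11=634.27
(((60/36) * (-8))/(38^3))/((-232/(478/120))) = 239/57286368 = 0.00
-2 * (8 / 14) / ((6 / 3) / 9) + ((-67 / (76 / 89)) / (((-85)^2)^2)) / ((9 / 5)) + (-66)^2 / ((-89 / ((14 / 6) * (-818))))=415579284167915051 / 4448871346500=93412.30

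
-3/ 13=-0.23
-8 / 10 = -4 / 5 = -0.80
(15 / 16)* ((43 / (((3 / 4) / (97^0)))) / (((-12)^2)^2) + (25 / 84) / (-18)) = -7495 / 580608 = -0.01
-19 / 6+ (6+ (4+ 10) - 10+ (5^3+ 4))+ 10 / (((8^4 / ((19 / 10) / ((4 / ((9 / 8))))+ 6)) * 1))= 53418113 / 393216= 135.85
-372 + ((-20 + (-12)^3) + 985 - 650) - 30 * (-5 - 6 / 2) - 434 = -1979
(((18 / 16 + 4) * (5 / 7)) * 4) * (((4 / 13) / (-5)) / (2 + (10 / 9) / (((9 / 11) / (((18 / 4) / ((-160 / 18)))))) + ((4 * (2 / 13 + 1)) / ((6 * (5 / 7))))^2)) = -17056 / 46795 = -0.36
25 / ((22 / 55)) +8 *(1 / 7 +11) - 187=-495 / 14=-35.36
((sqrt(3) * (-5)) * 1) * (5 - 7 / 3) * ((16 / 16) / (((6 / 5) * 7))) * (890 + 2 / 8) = -29675 * sqrt(3) / 21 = -2447.55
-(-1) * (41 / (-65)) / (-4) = 0.16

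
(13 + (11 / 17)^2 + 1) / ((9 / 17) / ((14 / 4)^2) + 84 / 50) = 1701525 / 203354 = 8.37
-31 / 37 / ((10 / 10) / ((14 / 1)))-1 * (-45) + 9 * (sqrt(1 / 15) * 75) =1231 / 37 + 45 * sqrt(15) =207.55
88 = 88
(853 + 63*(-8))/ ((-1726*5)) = -349/ 8630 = -0.04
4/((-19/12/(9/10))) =-216/95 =-2.27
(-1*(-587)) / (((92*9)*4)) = 587 / 3312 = 0.18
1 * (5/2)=5/2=2.50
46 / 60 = 23 / 30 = 0.77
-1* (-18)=18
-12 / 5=-2.40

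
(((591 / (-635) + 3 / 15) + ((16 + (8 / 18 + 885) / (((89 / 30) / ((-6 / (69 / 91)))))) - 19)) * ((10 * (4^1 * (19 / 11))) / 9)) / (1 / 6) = -2804193684016 / 25736931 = -108956.02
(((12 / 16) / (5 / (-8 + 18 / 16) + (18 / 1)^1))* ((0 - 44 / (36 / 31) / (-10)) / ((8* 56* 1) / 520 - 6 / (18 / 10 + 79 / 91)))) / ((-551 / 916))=6778203289 / 34379986620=0.20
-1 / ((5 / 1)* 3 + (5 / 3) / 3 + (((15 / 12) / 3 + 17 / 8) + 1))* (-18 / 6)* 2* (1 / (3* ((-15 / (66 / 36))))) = -8 / 625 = -0.01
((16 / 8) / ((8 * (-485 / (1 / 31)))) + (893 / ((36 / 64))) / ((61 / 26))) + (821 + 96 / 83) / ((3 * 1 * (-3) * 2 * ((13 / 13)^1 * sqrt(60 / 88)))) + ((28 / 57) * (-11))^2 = 650.55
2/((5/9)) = 18/5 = 3.60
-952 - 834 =-1786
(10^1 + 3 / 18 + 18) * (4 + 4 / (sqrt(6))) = 169 * sqrt(6) / 9 + 338 / 3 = 158.66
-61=-61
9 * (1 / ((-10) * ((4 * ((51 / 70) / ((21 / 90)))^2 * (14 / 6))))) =-343 / 34680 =-0.01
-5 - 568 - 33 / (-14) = -7989 / 14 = -570.64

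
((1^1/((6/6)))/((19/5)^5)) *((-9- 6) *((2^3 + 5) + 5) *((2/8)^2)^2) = -421875/316940672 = -0.00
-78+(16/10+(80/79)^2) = -2352062/31205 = -75.37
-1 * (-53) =53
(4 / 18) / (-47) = -2 / 423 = -0.00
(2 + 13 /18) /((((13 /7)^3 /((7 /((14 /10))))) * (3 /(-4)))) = -168070 /59319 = -2.83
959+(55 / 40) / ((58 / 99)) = 446065 / 464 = 961.35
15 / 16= 0.94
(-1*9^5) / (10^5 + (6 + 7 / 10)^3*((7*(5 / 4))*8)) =-0.49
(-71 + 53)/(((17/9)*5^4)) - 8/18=-43958/95625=-0.46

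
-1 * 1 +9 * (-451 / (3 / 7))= -9472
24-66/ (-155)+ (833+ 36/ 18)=133211/ 155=859.43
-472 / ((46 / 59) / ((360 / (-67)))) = 5012640 / 1541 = 3252.85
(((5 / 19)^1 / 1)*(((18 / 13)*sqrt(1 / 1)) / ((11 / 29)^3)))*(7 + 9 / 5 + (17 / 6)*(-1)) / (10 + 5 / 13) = 4365631 / 1138005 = 3.84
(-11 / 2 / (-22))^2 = 1 / 16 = 0.06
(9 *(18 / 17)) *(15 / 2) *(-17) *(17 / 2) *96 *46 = -45606240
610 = 610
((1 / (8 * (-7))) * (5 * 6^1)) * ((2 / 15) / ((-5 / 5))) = 1 / 14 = 0.07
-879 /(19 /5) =-4395 /19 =-231.32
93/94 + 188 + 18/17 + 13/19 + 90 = 8523597/30362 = 280.73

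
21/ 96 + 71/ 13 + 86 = 38139/ 416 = 91.68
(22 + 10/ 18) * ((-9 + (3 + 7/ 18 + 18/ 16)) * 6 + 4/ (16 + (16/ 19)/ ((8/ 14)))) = -5395943/ 8964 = -601.96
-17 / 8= -2.12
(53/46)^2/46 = 2809/97336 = 0.03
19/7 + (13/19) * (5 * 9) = 4456/133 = 33.50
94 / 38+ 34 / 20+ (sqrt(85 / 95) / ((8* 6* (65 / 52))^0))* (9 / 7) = 9* sqrt(323) / 133+ 793 / 190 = 5.39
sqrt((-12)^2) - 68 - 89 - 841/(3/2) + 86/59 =-124645/177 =-704.21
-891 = -891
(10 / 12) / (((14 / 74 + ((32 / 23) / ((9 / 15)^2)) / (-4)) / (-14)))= 89355 / 5951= 15.02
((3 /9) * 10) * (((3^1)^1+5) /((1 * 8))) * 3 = 10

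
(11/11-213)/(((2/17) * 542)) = -901/271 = -3.32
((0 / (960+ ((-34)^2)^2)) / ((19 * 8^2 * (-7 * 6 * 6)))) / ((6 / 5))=0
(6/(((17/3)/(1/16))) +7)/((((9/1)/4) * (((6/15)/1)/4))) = 4805/153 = 31.41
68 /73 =0.93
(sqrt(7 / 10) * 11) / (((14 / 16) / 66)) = 2904 * sqrt(70) / 35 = 694.19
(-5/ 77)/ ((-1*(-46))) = -0.00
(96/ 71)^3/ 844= 221184/ 75519221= 0.00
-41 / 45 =-0.91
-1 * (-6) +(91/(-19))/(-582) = 66439/11058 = 6.01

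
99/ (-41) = -99/ 41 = -2.41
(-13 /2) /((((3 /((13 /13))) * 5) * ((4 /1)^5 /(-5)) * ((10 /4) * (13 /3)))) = 1 /5120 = 0.00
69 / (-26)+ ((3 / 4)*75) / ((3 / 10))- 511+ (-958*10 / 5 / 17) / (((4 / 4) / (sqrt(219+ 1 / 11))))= -1916*sqrt(26510) / 187- 4240 / 13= -1994.39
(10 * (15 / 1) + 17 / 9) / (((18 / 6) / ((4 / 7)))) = 5468 / 189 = 28.93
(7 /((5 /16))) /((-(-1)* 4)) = 28 /5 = 5.60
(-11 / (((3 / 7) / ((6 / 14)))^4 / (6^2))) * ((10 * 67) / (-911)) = 265320 / 911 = 291.24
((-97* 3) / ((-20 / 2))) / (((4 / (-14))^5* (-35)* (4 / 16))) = 698691 / 400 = 1746.73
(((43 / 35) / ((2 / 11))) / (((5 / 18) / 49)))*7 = 208593 / 25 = 8343.72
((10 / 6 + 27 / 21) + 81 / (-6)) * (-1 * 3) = 443 / 14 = 31.64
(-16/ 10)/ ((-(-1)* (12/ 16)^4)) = -2048/ 405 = -5.06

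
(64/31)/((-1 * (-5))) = 64/155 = 0.41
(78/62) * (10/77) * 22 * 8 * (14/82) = 6240/1271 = 4.91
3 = 3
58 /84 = 29 /42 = 0.69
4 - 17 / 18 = 55 / 18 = 3.06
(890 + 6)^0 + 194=195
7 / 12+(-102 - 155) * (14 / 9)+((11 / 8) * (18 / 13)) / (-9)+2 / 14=-653993 / 1638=-399.26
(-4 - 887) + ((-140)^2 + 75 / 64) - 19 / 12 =3592049 / 192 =18708.59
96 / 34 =48 / 17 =2.82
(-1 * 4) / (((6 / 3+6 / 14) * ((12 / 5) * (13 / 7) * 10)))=-49 / 1326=-0.04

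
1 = 1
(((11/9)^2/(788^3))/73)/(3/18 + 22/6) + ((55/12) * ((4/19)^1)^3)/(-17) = -3253303142199517/1293221277051264864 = -0.00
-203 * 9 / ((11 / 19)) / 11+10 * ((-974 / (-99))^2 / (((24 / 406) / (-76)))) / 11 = -36683221169 / 323433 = -113418.30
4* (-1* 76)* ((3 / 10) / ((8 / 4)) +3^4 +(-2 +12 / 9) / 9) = -3327356 / 135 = -24647.08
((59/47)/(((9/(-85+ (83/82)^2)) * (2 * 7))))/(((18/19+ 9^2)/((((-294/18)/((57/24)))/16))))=2879023/656074128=0.00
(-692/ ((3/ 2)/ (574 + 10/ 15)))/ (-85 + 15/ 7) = 4175528/ 1305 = 3199.64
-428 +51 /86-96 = -523.41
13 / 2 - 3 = 7 / 2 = 3.50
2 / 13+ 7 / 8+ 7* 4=3019 / 104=29.03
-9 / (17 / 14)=-126 / 17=-7.41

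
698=698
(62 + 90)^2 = 23104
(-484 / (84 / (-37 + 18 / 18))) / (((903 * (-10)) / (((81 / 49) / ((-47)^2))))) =-19602 / 1140318935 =-0.00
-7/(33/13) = -91/33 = -2.76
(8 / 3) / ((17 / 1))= 8 / 51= 0.16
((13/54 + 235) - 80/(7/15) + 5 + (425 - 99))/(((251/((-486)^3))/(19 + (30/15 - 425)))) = 128167745012784/1757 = 72946923740.91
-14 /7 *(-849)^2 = -1441602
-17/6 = -2.83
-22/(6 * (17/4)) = -44/51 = -0.86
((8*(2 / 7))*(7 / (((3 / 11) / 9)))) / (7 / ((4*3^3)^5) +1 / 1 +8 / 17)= 131886888173568 / 367332019319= 359.04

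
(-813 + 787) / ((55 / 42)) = -19.85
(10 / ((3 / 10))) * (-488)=-48800 / 3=-16266.67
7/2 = 3.50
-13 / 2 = -6.50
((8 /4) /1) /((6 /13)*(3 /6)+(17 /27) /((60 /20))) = 1053 /232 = 4.54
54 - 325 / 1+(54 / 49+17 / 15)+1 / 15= -65831 / 245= -268.70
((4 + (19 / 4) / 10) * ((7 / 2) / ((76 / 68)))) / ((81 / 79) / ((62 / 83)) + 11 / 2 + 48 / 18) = 156498447 / 106529200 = 1.47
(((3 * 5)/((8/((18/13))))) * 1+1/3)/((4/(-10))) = -2285/312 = -7.32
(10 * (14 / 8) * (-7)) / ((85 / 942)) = -23079 / 17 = -1357.59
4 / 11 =0.36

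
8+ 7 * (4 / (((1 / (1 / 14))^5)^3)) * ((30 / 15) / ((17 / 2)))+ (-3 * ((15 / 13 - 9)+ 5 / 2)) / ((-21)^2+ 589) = 1267174713612959996967 / 158089132106360698880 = 8.02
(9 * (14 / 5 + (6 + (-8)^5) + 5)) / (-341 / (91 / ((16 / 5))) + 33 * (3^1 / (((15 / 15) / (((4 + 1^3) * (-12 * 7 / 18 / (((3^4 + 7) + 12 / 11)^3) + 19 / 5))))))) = -51526784967840 / 326688708841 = -157.72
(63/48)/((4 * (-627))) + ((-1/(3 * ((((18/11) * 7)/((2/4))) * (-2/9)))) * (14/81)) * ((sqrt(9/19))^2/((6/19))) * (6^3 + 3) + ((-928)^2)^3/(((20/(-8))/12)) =-5535911304144737204278457/1805760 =-3065696052711732015.48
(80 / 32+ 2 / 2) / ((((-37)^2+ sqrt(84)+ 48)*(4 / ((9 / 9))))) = 9919 / 16062440 - 7*sqrt(21) / 8031220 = 0.00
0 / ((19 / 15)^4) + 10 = 10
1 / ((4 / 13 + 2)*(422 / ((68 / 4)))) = 221 / 12660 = 0.02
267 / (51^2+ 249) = 89 / 950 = 0.09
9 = 9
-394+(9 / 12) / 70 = -393.99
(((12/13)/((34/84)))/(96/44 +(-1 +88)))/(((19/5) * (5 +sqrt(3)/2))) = 61600/44396027- 6160 * sqrt(3)/44396027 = 0.00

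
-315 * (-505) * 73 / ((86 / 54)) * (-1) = -313536825 / 43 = -7291554.07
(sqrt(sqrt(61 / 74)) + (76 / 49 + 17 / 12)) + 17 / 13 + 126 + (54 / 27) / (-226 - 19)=61^(1 / 4) * 74^(3 / 4) / 74 + 711259 / 5460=131.22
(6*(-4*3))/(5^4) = -72/625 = -0.12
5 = 5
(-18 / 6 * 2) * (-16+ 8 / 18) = 93.33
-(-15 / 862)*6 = 0.10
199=199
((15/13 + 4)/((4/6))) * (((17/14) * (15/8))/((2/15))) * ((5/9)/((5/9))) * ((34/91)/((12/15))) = 65350125/1059968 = 61.65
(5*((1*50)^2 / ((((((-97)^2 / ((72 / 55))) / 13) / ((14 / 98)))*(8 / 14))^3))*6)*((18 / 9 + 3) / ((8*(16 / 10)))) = 3003024375 / 1108685738560499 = 0.00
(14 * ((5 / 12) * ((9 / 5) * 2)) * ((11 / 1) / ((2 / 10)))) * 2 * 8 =18480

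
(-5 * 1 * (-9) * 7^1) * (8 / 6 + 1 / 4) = 1995 / 4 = 498.75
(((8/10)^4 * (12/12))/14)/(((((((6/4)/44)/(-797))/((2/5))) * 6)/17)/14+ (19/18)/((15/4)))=8241260544/79287988625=0.10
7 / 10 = 0.70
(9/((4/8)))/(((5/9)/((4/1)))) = 648/5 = 129.60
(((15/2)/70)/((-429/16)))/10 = -0.00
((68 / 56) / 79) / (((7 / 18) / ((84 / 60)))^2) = 2754 / 13825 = 0.20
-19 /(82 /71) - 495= -41939 /82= -511.45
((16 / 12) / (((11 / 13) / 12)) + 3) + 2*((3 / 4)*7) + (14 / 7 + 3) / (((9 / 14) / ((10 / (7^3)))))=32.64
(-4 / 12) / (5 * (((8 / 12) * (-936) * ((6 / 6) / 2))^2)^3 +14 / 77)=-11 / 152198898139791366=-0.00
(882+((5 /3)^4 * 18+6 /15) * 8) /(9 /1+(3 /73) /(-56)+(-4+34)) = 367241392 /7174305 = 51.19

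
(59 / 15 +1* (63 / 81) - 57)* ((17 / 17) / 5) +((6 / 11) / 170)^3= -76933723052 / 7356603375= -10.46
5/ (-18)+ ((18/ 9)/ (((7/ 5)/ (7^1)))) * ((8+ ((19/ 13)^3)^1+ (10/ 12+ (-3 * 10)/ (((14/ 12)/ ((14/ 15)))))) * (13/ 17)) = -4777555/ 51714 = -92.38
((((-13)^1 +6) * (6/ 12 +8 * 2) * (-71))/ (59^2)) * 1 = 16401/ 6962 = 2.36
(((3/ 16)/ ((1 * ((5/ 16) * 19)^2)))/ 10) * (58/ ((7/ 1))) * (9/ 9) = 1392/ 315875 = 0.00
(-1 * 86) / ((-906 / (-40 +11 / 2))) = -989 / 302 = -3.27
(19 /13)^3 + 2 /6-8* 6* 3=-140.54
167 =167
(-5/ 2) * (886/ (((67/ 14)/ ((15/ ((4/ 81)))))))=-18838575/ 134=-140586.38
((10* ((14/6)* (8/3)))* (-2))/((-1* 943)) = 0.13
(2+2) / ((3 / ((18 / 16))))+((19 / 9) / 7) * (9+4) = 683 / 126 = 5.42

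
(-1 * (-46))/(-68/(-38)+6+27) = 874/661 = 1.32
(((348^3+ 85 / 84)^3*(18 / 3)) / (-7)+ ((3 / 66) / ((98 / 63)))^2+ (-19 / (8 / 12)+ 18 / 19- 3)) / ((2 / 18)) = -101997624262983017024425108930969 / 176636768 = -577442768104673524282470.50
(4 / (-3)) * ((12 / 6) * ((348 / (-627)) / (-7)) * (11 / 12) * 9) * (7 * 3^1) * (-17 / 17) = 696 / 19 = 36.63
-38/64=-19/32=-0.59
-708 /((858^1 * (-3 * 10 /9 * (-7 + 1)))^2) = -59 /24538800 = -0.00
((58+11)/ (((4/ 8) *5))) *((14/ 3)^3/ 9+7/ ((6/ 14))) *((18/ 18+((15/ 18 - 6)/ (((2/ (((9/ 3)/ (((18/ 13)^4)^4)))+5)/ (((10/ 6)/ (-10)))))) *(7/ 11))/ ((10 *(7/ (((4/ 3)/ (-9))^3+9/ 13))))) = 26073243376080200364965714420131/ 3458949867018979450716240993780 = 7.54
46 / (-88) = -23 / 44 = -0.52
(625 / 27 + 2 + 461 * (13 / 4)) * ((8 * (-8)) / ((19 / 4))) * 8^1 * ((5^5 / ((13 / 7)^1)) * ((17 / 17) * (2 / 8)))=-460675600000 / 6669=-69077162.99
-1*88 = -88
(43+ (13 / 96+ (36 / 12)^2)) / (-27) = -5005 / 2592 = -1.93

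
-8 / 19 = -0.42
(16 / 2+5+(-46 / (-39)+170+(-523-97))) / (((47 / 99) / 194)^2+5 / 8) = -4179793867128 / 5994202019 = -697.31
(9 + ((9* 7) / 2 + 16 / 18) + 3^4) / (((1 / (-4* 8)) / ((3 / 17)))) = -35248 / 51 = -691.14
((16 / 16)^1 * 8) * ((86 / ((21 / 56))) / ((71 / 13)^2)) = 930176 / 15123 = 61.51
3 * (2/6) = 1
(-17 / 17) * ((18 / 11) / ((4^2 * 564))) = -3 / 16544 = -0.00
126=126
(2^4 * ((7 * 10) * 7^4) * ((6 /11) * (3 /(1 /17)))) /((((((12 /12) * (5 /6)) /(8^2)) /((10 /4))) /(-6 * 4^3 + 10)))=-5371700060160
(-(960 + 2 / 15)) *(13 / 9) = -187226 / 135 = -1386.86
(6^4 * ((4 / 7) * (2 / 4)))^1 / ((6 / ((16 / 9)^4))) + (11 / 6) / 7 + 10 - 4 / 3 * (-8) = 637.38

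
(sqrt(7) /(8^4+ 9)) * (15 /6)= sqrt(7) /1642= 0.00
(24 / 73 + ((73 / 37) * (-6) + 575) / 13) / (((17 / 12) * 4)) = 4597935 / 596921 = 7.70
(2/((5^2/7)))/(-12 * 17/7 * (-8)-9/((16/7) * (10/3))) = 3136/1298985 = 0.00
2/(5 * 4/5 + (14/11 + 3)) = 22/91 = 0.24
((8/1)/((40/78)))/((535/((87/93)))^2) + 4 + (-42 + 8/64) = -416718746091/11002489000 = -37.87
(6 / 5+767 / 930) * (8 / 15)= 7532 / 6975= 1.08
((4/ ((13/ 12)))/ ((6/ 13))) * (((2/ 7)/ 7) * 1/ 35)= 16/ 1715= 0.01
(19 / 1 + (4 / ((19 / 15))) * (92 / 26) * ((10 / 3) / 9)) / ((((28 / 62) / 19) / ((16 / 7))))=12756376 / 5733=2225.08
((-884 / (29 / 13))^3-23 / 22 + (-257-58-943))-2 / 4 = -16695073191963 / 268279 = -62230264.73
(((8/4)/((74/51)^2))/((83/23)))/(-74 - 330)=-59823/91810616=-0.00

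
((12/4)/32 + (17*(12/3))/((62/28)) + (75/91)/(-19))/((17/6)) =10.86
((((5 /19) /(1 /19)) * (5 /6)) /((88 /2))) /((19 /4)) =25 /1254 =0.02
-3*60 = -180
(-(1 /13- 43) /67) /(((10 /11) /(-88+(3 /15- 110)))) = -3035241 /21775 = -139.39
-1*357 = -357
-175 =-175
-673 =-673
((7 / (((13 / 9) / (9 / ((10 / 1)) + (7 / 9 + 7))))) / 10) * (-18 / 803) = -4473 / 47450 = -0.09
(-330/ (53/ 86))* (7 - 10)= 85140/ 53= 1606.42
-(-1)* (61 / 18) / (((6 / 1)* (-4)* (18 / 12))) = -61 / 648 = -0.09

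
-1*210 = -210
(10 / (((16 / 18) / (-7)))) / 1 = -315 / 4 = -78.75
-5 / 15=-1 / 3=-0.33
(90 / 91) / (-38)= -45 / 1729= -0.03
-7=-7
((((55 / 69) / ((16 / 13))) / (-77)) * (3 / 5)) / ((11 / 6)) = -39 / 14168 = -0.00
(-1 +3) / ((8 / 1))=1 / 4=0.25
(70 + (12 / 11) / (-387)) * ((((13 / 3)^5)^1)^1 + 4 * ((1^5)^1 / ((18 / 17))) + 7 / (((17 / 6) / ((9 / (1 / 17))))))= 46093720190 / 344817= 133675.89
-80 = -80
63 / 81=0.78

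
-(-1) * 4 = 4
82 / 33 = 2.48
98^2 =9604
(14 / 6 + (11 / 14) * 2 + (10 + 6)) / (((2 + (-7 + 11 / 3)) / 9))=-134.36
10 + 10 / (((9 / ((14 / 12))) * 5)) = 277 / 27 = 10.26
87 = 87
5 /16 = 0.31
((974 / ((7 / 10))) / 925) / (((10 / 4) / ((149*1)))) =580504 / 6475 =89.65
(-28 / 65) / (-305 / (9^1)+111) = -126 / 22555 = -0.01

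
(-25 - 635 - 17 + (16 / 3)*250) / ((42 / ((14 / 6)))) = 1969 / 54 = 36.46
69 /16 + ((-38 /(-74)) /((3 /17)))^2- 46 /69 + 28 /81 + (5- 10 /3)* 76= 139.13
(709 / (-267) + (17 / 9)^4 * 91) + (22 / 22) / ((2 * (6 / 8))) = 675275282 / 583929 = 1156.43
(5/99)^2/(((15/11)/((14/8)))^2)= 49/11664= 0.00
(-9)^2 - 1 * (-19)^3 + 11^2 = 7061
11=11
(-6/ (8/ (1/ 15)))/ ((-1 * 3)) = 1/ 60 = 0.02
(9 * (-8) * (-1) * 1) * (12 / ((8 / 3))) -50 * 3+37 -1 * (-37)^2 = -1158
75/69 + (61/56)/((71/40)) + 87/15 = 428699/57155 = 7.50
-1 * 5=-5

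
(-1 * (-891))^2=793881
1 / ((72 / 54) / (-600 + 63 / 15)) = -8937 / 20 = -446.85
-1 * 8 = -8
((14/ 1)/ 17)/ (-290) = -7/ 2465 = -0.00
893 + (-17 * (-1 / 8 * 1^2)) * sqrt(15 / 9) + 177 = 1072.74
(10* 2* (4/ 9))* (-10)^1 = -800/ 9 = -88.89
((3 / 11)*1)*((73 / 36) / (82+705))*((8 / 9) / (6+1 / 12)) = 8 / 77913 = 0.00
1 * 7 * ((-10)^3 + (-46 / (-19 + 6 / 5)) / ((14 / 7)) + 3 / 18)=-3732547 / 534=-6989.79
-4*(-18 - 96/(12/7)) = 296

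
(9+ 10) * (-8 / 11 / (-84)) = 38 / 231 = 0.16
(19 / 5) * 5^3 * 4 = 1900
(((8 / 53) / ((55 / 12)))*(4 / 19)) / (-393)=-0.00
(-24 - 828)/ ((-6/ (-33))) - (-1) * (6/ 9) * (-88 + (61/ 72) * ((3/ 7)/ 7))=-8369531/ 1764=-4744.63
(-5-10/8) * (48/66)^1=-50/11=-4.55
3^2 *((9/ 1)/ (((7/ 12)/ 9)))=8748/ 7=1249.71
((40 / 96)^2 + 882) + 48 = 133945 / 144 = 930.17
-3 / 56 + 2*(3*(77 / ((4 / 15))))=97017 / 56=1732.45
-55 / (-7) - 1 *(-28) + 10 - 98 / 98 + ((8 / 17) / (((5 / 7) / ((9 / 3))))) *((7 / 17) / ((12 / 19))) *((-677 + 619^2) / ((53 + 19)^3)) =21792388937 / 471925440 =46.18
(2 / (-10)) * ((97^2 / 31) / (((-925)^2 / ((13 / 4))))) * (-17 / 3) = 2079389 / 1591462500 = 0.00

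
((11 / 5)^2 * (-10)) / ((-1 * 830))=121 / 2075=0.06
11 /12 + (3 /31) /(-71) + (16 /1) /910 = 11210921 /12017460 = 0.93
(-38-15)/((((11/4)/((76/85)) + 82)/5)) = -80560/25863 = -3.11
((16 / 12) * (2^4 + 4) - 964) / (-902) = 1406 / 1353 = 1.04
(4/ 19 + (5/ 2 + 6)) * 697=230707/ 38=6071.24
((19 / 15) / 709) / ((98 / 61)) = 1159 / 1042230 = 0.00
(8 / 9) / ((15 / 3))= 0.18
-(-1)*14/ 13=14/ 13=1.08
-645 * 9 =-5805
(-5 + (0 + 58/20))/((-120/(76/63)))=19/900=0.02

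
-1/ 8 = -0.12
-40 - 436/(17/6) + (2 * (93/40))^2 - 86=-1756167/6800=-258.26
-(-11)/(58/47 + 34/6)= 1551/973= 1.59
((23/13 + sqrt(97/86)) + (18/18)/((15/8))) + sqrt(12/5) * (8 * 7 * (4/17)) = sqrt(8342)/86 + 449/195 + 448 * sqrt(15)/85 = 23.78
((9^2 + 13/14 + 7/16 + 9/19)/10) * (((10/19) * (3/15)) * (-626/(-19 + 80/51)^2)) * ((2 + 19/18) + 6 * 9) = -16376574176937/159771293360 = -102.50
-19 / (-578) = 19 / 578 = 0.03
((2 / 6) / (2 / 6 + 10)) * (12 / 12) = 0.03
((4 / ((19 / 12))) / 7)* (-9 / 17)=-432 / 2261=-0.19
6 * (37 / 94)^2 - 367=-1617299 / 4418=-366.07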